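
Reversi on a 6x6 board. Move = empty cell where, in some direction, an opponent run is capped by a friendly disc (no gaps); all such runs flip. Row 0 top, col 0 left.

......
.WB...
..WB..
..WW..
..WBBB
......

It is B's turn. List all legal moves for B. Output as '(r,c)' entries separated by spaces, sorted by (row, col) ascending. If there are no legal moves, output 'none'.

(0,0): flips 3 -> legal
(0,1): no bracket -> illegal
(0,2): no bracket -> illegal
(1,0): flips 1 -> legal
(1,3): no bracket -> illegal
(2,0): no bracket -> illegal
(2,1): flips 2 -> legal
(2,4): no bracket -> illegal
(3,1): no bracket -> illegal
(3,4): no bracket -> illegal
(4,1): flips 2 -> legal
(5,1): no bracket -> illegal
(5,2): flips 3 -> legal
(5,3): no bracket -> illegal

Answer: (0,0) (1,0) (2,1) (4,1) (5,2)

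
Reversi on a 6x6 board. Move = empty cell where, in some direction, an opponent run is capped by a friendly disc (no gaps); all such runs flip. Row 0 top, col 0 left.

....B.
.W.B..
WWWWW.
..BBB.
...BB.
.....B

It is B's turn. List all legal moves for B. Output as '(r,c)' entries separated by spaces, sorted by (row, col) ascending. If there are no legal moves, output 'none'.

Answer: (0,0) (1,0) (1,2) (1,4) (1,5) (3,1) (3,5)

Derivation:
(0,0): flips 2 -> legal
(0,1): no bracket -> illegal
(0,2): no bracket -> illegal
(1,0): flips 1 -> legal
(1,2): flips 2 -> legal
(1,4): flips 2 -> legal
(1,5): flips 1 -> legal
(2,5): no bracket -> illegal
(3,0): no bracket -> illegal
(3,1): flips 1 -> legal
(3,5): flips 1 -> legal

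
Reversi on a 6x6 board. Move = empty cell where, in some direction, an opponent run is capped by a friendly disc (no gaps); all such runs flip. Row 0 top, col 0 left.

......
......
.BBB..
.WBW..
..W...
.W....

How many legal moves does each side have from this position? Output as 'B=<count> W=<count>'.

Answer: B=7 W=3

Derivation:
-- B to move --
(2,0): no bracket -> illegal
(2,4): no bracket -> illegal
(3,0): flips 1 -> legal
(3,4): flips 1 -> legal
(4,0): flips 1 -> legal
(4,1): flips 1 -> legal
(4,3): flips 1 -> legal
(4,4): flips 1 -> legal
(5,0): no bracket -> illegal
(5,2): flips 1 -> legal
(5,3): no bracket -> illegal
B mobility = 7
-- W to move --
(1,0): no bracket -> illegal
(1,1): flips 2 -> legal
(1,2): flips 2 -> legal
(1,3): flips 2 -> legal
(1,4): no bracket -> illegal
(2,0): no bracket -> illegal
(2,4): no bracket -> illegal
(3,0): no bracket -> illegal
(3,4): no bracket -> illegal
(4,1): no bracket -> illegal
(4,3): no bracket -> illegal
W mobility = 3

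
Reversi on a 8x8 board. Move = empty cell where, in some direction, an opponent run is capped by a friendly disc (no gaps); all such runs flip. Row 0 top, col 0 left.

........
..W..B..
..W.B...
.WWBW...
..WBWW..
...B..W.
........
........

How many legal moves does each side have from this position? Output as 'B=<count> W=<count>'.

Answer: B=11 W=6

Derivation:
-- B to move --
(0,1): no bracket -> illegal
(0,2): no bracket -> illegal
(0,3): no bracket -> illegal
(1,1): flips 1 -> legal
(1,3): no bracket -> illegal
(2,0): flips 2 -> legal
(2,1): flips 1 -> legal
(2,3): no bracket -> illegal
(2,5): flips 1 -> legal
(3,0): flips 2 -> legal
(3,5): flips 2 -> legal
(3,6): no bracket -> illegal
(4,0): no bracket -> illegal
(4,1): flips 1 -> legal
(4,6): flips 2 -> legal
(4,7): no bracket -> illegal
(5,1): flips 1 -> legal
(5,2): no bracket -> illegal
(5,4): flips 2 -> legal
(5,5): flips 1 -> legal
(5,7): no bracket -> illegal
(6,5): no bracket -> illegal
(6,6): no bracket -> illegal
(6,7): no bracket -> illegal
B mobility = 11
-- W to move --
(0,4): no bracket -> illegal
(0,5): no bracket -> illegal
(0,6): flips 3 -> legal
(1,3): no bracket -> illegal
(1,4): flips 1 -> legal
(1,6): no bracket -> illegal
(2,3): no bracket -> illegal
(2,5): no bracket -> illegal
(2,6): no bracket -> illegal
(3,5): no bracket -> illegal
(5,2): flips 1 -> legal
(5,4): flips 1 -> legal
(6,2): flips 1 -> legal
(6,3): no bracket -> illegal
(6,4): flips 1 -> legal
W mobility = 6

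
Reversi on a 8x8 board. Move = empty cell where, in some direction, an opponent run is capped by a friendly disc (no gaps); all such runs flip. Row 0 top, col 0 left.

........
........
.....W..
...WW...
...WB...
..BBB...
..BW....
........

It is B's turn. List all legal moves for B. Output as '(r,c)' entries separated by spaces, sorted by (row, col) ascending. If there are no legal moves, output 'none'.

Answer: (1,6) (2,2) (2,3) (2,4) (3,2) (4,2) (6,4) (7,2) (7,3) (7,4)

Derivation:
(1,4): no bracket -> illegal
(1,5): no bracket -> illegal
(1,6): flips 3 -> legal
(2,2): flips 1 -> legal
(2,3): flips 2 -> legal
(2,4): flips 1 -> legal
(2,6): no bracket -> illegal
(3,2): flips 1 -> legal
(3,5): no bracket -> illegal
(3,6): no bracket -> illegal
(4,2): flips 1 -> legal
(4,5): no bracket -> illegal
(6,4): flips 1 -> legal
(7,2): flips 1 -> legal
(7,3): flips 1 -> legal
(7,4): flips 1 -> legal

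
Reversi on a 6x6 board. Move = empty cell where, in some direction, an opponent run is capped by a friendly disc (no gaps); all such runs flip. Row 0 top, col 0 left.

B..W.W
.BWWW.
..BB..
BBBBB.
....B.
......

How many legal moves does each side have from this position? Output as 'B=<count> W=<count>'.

Answer: B=4 W=6

Derivation:
-- B to move --
(0,1): flips 1 -> legal
(0,2): flips 1 -> legal
(0,4): flips 1 -> legal
(1,5): flips 3 -> legal
(2,1): no bracket -> illegal
(2,4): no bracket -> illegal
(2,5): no bracket -> illegal
B mobility = 4
-- W to move --
(0,1): no bracket -> illegal
(0,2): no bracket -> illegal
(1,0): flips 1 -> legal
(2,0): no bracket -> illegal
(2,1): no bracket -> illegal
(2,4): no bracket -> illegal
(2,5): no bracket -> illegal
(3,5): no bracket -> illegal
(4,0): flips 2 -> legal
(4,1): flips 2 -> legal
(4,2): flips 2 -> legal
(4,3): flips 2 -> legal
(4,5): flips 2 -> legal
(5,3): no bracket -> illegal
(5,4): no bracket -> illegal
(5,5): no bracket -> illegal
W mobility = 6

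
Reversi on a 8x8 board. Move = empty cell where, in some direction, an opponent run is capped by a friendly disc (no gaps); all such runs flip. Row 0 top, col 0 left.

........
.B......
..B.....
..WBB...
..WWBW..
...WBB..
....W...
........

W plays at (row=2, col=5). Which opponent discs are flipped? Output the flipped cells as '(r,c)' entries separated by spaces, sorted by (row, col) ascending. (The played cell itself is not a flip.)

Dir NW: first cell '.' (not opp) -> no flip
Dir N: first cell '.' (not opp) -> no flip
Dir NE: first cell '.' (not opp) -> no flip
Dir W: first cell '.' (not opp) -> no flip
Dir E: first cell '.' (not opp) -> no flip
Dir SW: opp run (3,4) capped by W -> flip
Dir S: first cell '.' (not opp) -> no flip
Dir SE: first cell '.' (not opp) -> no flip

Answer: (3,4)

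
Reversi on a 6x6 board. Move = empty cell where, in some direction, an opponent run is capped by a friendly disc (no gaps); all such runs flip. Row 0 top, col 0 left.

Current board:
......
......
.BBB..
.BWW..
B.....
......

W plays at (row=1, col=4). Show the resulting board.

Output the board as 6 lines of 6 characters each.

Answer: ......
....W.
.BBW..
.BWW..
B.....
......

Derivation:
Place W at (1,4); scan 8 dirs for brackets.
Dir NW: first cell '.' (not opp) -> no flip
Dir N: first cell '.' (not opp) -> no flip
Dir NE: first cell '.' (not opp) -> no flip
Dir W: first cell '.' (not opp) -> no flip
Dir E: first cell '.' (not opp) -> no flip
Dir SW: opp run (2,3) capped by W -> flip
Dir S: first cell '.' (not opp) -> no flip
Dir SE: first cell '.' (not opp) -> no flip
All flips: (2,3)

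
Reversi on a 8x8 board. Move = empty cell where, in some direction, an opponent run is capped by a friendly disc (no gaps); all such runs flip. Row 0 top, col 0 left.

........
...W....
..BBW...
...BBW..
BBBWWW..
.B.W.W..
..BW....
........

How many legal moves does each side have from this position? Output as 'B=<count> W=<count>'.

-- B to move --
(0,2): no bracket -> illegal
(0,3): flips 1 -> legal
(0,4): flips 1 -> legal
(1,2): no bracket -> illegal
(1,4): flips 1 -> legal
(1,5): flips 1 -> legal
(2,5): flips 1 -> legal
(2,6): flips 3 -> legal
(3,2): no bracket -> illegal
(3,6): flips 1 -> legal
(4,6): flips 3 -> legal
(5,2): flips 1 -> legal
(5,4): flips 1 -> legal
(5,6): flips 1 -> legal
(6,4): flips 2 -> legal
(6,5): no bracket -> illegal
(6,6): flips 2 -> legal
(7,2): no bracket -> illegal
(7,3): flips 3 -> legal
(7,4): no bracket -> illegal
B mobility = 14
-- W to move --
(1,1): flips 2 -> legal
(1,2): flips 2 -> legal
(1,4): no bracket -> illegal
(2,1): flips 2 -> legal
(2,5): flips 1 -> legal
(3,0): no bracket -> illegal
(3,1): flips 2 -> legal
(3,2): flips 2 -> legal
(5,0): no bracket -> illegal
(5,2): no bracket -> illegal
(6,0): flips 3 -> legal
(6,1): flips 1 -> legal
(7,1): flips 1 -> legal
(7,2): no bracket -> illegal
(7,3): no bracket -> illegal
W mobility = 9

Answer: B=14 W=9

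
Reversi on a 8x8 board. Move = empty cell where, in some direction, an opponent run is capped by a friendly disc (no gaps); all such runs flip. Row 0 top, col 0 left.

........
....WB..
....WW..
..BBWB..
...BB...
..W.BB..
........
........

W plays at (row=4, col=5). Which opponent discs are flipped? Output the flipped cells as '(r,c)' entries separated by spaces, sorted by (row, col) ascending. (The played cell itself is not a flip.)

Dir NW: first cell 'W' (not opp) -> no flip
Dir N: opp run (3,5) capped by W -> flip
Dir NE: first cell '.' (not opp) -> no flip
Dir W: opp run (4,4) (4,3), next='.' -> no flip
Dir E: first cell '.' (not opp) -> no flip
Dir SW: opp run (5,4), next='.' -> no flip
Dir S: opp run (5,5), next='.' -> no flip
Dir SE: first cell '.' (not opp) -> no flip

Answer: (3,5)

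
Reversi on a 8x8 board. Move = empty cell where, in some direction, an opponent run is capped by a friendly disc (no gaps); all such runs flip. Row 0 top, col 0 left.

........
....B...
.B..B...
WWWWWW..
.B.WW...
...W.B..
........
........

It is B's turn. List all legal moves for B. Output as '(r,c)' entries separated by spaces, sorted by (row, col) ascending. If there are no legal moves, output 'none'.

(2,0): no bracket -> illegal
(2,2): flips 2 -> legal
(2,3): flips 1 -> legal
(2,5): no bracket -> illegal
(2,6): no bracket -> illegal
(3,6): no bracket -> illegal
(4,0): no bracket -> illegal
(4,2): flips 1 -> legal
(4,5): no bracket -> illegal
(4,6): flips 1 -> legal
(5,2): no bracket -> illegal
(5,4): flips 4 -> legal
(6,2): no bracket -> illegal
(6,3): no bracket -> illegal
(6,4): no bracket -> illegal

Answer: (2,2) (2,3) (4,2) (4,6) (5,4)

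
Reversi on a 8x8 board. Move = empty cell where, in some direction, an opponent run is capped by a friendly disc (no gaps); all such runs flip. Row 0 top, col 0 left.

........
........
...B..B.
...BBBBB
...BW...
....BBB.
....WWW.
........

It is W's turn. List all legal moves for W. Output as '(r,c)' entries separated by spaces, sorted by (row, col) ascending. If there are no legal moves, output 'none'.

(1,2): no bracket -> illegal
(1,3): no bracket -> illegal
(1,4): no bracket -> illegal
(1,5): no bracket -> illegal
(1,6): no bracket -> illegal
(1,7): flips 2 -> legal
(2,2): flips 1 -> legal
(2,4): flips 1 -> legal
(2,5): no bracket -> illegal
(2,7): no bracket -> illegal
(3,2): flips 2 -> legal
(4,2): flips 1 -> legal
(4,5): flips 1 -> legal
(4,6): flips 2 -> legal
(4,7): flips 1 -> legal
(5,2): no bracket -> illegal
(5,3): no bracket -> illegal
(5,7): no bracket -> illegal
(6,3): no bracket -> illegal
(6,7): no bracket -> illegal

Answer: (1,7) (2,2) (2,4) (3,2) (4,2) (4,5) (4,6) (4,7)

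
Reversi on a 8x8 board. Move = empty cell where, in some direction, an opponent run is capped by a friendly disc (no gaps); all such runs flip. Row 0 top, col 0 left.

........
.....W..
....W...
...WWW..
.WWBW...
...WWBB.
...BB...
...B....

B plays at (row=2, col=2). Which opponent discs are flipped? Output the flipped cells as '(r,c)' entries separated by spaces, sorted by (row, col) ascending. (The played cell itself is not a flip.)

Answer: (3,3) (4,4)

Derivation:
Dir NW: first cell '.' (not opp) -> no flip
Dir N: first cell '.' (not opp) -> no flip
Dir NE: first cell '.' (not opp) -> no flip
Dir W: first cell '.' (not opp) -> no flip
Dir E: first cell '.' (not opp) -> no flip
Dir SW: first cell '.' (not opp) -> no flip
Dir S: first cell '.' (not opp) -> no flip
Dir SE: opp run (3,3) (4,4) capped by B -> flip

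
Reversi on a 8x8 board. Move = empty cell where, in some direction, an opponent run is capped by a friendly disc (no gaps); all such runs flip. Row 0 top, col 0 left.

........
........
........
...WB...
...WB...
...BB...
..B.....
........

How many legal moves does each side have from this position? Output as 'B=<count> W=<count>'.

Answer: B=5 W=6

Derivation:
-- B to move --
(2,2): flips 1 -> legal
(2,3): flips 2 -> legal
(2,4): no bracket -> illegal
(3,2): flips 2 -> legal
(4,2): flips 1 -> legal
(5,2): flips 1 -> legal
B mobility = 5
-- W to move --
(2,3): no bracket -> illegal
(2,4): no bracket -> illegal
(2,5): flips 1 -> legal
(3,5): flips 1 -> legal
(4,2): no bracket -> illegal
(4,5): flips 1 -> legal
(5,1): no bracket -> illegal
(5,2): no bracket -> illegal
(5,5): flips 1 -> legal
(6,1): no bracket -> illegal
(6,3): flips 1 -> legal
(6,4): no bracket -> illegal
(6,5): flips 1 -> legal
(7,1): no bracket -> illegal
(7,2): no bracket -> illegal
(7,3): no bracket -> illegal
W mobility = 6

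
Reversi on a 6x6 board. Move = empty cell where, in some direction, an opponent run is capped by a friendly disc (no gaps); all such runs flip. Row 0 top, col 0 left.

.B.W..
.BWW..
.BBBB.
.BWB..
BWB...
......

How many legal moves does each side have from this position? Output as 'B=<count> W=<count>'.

-- B to move --
(0,2): flips 2 -> legal
(0,4): flips 1 -> legal
(1,4): flips 2 -> legal
(3,0): no bracket -> illegal
(4,3): flips 1 -> legal
(5,0): flips 2 -> legal
(5,1): flips 1 -> legal
(5,2): no bracket -> illegal
B mobility = 6
-- W to move --
(0,0): no bracket -> illegal
(0,2): no bracket -> illegal
(1,0): flips 2 -> legal
(1,4): flips 1 -> legal
(1,5): no bracket -> illegal
(2,0): no bracket -> illegal
(2,5): no bracket -> illegal
(3,0): flips 2 -> legal
(3,4): flips 2 -> legal
(3,5): flips 1 -> legal
(4,3): flips 3 -> legal
(4,4): no bracket -> illegal
(5,0): no bracket -> illegal
(5,1): no bracket -> illegal
(5,2): flips 1 -> legal
(5,3): no bracket -> illegal
W mobility = 7

Answer: B=6 W=7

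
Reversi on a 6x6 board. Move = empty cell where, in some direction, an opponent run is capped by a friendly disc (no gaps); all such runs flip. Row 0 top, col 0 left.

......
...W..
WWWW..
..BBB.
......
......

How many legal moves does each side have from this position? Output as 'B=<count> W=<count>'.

-- B to move --
(0,2): no bracket -> illegal
(0,3): flips 2 -> legal
(0,4): no bracket -> illegal
(1,0): flips 1 -> legal
(1,1): flips 1 -> legal
(1,2): flips 2 -> legal
(1,4): flips 1 -> legal
(2,4): no bracket -> illegal
(3,0): no bracket -> illegal
(3,1): no bracket -> illegal
B mobility = 5
-- W to move --
(2,4): no bracket -> illegal
(2,5): no bracket -> illegal
(3,1): no bracket -> illegal
(3,5): no bracket -> illegal
(4,1): flips 1 -> legal
(4,2): flips 1 -> legal
(4,3): flips 2 -> legal
(4,4): flips 1 -> legal
(4,5): flips 1 -> legal
W mobility = 5

Answer: B=5 W=5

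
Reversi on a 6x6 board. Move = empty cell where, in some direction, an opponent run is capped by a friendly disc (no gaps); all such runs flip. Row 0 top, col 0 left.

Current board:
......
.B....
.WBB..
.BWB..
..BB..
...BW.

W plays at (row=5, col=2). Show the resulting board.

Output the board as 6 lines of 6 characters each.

Place W at (5,2); scan 8 dirs for brackets.
Dir NW: first cell '.' (not opp) -> no flip
Dir N: opp run (4,2) capped by W -> flip
Dir NE: opp run (4,3), next='.' -> no flip
Dir W: first cell '.' (not opp) -> no flip
Dir E: opp run (5,3) capped by W -> flip
Dir SW: edge -> no flip
Dir S: edge -> no flip
Dir SE: edge -> no flip
All flips: (4,2) (5,3)

Answer: ......
.B....
.WBB..
.BWB..
..WB..
..WWW.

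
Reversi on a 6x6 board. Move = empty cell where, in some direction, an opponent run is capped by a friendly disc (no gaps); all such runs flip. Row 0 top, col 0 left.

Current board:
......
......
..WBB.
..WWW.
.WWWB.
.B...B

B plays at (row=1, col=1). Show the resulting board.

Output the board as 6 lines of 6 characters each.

Place B at (1,1); scan 8 dirs for brackets.
Dir NW: first cell '.' (not opp) -> no flip
Dir N: first cell '.' (not opp) -> no flip
Dir NE: first cell '.' (not opp) -> no flip
Dir W: first cell '.' (not opp) -> no flip
Dir E: first cell '.' (not opp) -> no flip
Dir SW: first cell '.' (not opp) -> no flip
Dir S: first cell '.' (not opp) -> no flip
Dir SE: opp run (2,2) (3,3) capped by B -> flip
All flips: (2,2) (3,3)

Answer: ......
.B....
..BBB.
..WBW.
.WWWB.
.B...B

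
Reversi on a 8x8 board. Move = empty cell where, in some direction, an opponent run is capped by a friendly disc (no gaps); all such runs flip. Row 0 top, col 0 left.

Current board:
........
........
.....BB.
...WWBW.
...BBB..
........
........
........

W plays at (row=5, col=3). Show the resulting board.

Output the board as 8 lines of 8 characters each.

Answer: ........
........
.....BB.
...WWBW.
...WBB..
...W....
........
........

Derivation:
Place W at (5,3); scan 8 dirs for brackets.
Dir NW: first cell '.' (not opp) -> no flip
Dir N: opp run (4,3) capped by W -> flip
Dir NE: opp run (4,4) (3,5) (2,6), next='.' -> no flip
Dir W: first cell '.' (not opp) -> no flip
Dir E: first cell '.' (not opp) -> no flip
Dir SW: first cell '.' (not opp) -> no flip
Dir S: first cell '.' (not opp) -> no flip
Dir SE: first cell '.' (not opp) -> no flip
All flips: (4,3)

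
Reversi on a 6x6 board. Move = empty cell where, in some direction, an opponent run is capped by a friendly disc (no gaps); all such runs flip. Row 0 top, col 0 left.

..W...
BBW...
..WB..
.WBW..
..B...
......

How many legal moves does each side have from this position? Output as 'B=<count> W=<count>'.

-- B to move --
(0,1): flips 1 -> legal
(0,3): no bracket -> illegal
(1,3): flips 1 -> legal
(2,0): flips 1 -> legal
(2,1): flips 1 -> legal
(2,4): flips 1 -> legal
(3,0): flips 1 -> legal
(3,4): flips 1 -> legal
(4,0): no bracket -> illegal
(4,1): no bracket -> illegal
(4,3): flips 1 -> legal
(4,4): flips 2 -> legal
B mobility = 9
-- W to move --
(0,0): flips 1 -> legal
(0,1): no bracket -> illegal
(1,3): flips 1 -> legal
(1,4): no bracket -> illegal
(2,0): flips 1 -> legal
(2,1): no bracket -> illegal
(2,4): flips 1 -> legal
(3,4): flips 1 -> legal
(4,1): no bracket -> illegal
(4,3): no bracket -> illegal
(5,1): flips 1 -> legal
(5,2): flips 2 -> legal
(5,3): flips 1 -> legal
W mobility = 8

Answer: B=9 W=8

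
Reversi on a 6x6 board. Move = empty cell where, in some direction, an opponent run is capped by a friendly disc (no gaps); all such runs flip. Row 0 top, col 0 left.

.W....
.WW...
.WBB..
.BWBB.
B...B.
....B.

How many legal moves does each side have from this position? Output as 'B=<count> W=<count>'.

Answer: B=5 W=7

Derivation:
-- B to move --
(0,0): flips 1 -> legal
(0,2): flips 1 -> legal
(0,3): no bracket -> illegal
(1,0): no bracket -> illegal
(1,3): no bracket -> illegal
(2,0): flips 1 -> legal
(3,0): no bracket -> illegal
(4,1): flips 1 -> legal
(4,2): flips 1 -> legal
(4,3): no bracket -> illegal
B mobility = 5
-- W to move --
(1,3): no bracket -> illegal
(1,4): flips 1 -> legal
(2,0): no bracket -> illegal
(2,4): flips 2 -> legal
(2,5): no bracket -> illegal
(3,0): flips 1 -> legal
(3,5): flips 2 -> legal
(4,1): flips 1 -> legal
(4,2): no bracket -> illegal
(4,3): no bracket -> illegal
(4,5): flips 2 -> legal
(5,0): no bracket -> illegal
(5,1): no bracket -> illegal
(5,3): no bracket -> illegal
(5,5): flips 3 -> legal
W mobility = 7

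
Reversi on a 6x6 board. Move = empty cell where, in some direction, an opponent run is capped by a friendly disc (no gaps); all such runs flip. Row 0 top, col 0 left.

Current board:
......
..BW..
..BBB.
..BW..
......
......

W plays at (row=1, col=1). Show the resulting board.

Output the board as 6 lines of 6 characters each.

Place W at (1,1); scan 8 dirs for brackets.
Dir NW: first cell '.' (not opp) -> no flip
Dir N: first cell '.' (not opp) -> no flip
Dir NE: first cell '.' (not opp) -> no flip
Dir W: first cell '.' (not opp) -> no flip
Dir E: opp run (1,2) capped by W -> flip
Dir SW: first cell '.' (not opp) -> no flip
Dir S: first cell '.' (not opp) -> no flip
Dir SE: opp run (2,2) capped by W -> flip
All flips: (1,2) (2,2)

Answer: ......
.WWW..
..WBB.
..BW..
......
......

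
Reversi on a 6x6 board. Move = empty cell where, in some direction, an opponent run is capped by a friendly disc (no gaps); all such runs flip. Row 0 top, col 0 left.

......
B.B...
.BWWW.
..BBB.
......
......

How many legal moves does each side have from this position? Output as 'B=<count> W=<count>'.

Answer: B=5 W=8

Derivation:
-- B to move --
(1,1): flips 1 -> legal
(1,3): flips 1 -> legal
(1,4): flips 2 -> legal
(1,5): flips 1 -> legal
(2,5): flips 3 -> legal
(3,1): no bracket -> illegal
(3,5): no bracket -> illegal
B mobility = 5
-- W to move --
(0,0): no bracket -> illegal
(0,1): flips 1 -> legal
(0,2): flips 1 -> legal
(0,3): no bracket -> illegal
(1,1): no bracket -> illegal
(1,3): no bracket -> illegal
(2,0): flips 1 -> legal
(2,5): no bracket -> illegal
(3,0): no bracket -> illegal
(3,1): no bracket -> illegal
(3,5): no bracket -> illegal
(4,1): flips 1 -> legal
(4,2): flips 2 -> legal
(4,3): flips 1 -> legal
(4,4): flips 2 -> legal
(4,5): flips 1 -> legal
W mobility = 8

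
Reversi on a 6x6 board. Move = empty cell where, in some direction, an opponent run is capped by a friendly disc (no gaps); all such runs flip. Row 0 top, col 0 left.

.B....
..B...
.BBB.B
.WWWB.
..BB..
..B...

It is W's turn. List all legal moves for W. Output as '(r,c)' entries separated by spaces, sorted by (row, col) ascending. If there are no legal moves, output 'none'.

(0,0): no bracket -> illegal
(0,2): flips 2 -> legal
(0,3): no bracket -> illegal
(1,0): flips 1 -> legal
(1,1): flips 2 -> legal
(1,3): flips 2 -> legal
(1,4): flips 1 -> legal
(1,5): no bracket -> illegal
(2,0): no bracket -> illegal
(2,4): no bracket -> illegal
(3,0): no bracket -> illegal
(3,5): flips 1 -> legal
(4,1): no bracket -> illegal
(4,4): no bracket -> illegal
(4,5): no bracket -> illegal
(5,1): flips 1 -> legal
(5,3): flips 2 -> legal
(5,4): flips 1 -> legal

Answer: (0,2) (1,0) (1,1) (1,3) (1,4) (3,5) (5,1) (5,3) (5,4)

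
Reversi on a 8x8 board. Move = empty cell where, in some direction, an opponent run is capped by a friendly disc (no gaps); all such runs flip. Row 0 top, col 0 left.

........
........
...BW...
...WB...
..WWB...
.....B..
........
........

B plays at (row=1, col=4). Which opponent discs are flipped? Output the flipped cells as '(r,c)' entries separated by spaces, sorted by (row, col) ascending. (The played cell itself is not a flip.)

Answer: (2,4)

Derivation:
Dir NW: first cell '.' (not opp) -> no flip
Dir N: first cell '.' (not opp) -> no flip
Dir NE: first cell '.' (not opp) -> no flip
Dir W: first cell '.' (not opp) -> no flip
Dir E: first cell '.' (not opp) -> no flip
Dir SW: first cell 'B' (not opp) -> no flip
Dir S: opp run (2,4) capped by B -> flip
Dir SE: first cell '.' (not opp) -> no flip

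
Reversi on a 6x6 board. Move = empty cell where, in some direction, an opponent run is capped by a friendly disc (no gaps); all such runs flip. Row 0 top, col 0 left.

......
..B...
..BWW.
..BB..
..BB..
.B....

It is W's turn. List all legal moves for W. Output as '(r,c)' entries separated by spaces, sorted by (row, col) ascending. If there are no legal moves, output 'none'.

Answer: (0,1) (2,1) (4,1) (5,3)

Derivation:
(0,1): flips 1 -> legal
(0,2): no bracket -> illegal
(0,3): no bracket -> illegal
(1,1): no bracket -> illegal
(1,3): no bracket -> illegal
(2,1): flips 1 -> legal
(3,1): no bracket -> illegal
(3,4): no bracket -> illegal
(4,0): no bracket -> illegal
(4,1): flips 1 -> legal
(4,4): no bracket -> illegal
(5,0): no bracket -> illegal
(5,2): no bracket -> illegal
(5,3): flips 2 -> legal
(5,4): no bracket -> illegal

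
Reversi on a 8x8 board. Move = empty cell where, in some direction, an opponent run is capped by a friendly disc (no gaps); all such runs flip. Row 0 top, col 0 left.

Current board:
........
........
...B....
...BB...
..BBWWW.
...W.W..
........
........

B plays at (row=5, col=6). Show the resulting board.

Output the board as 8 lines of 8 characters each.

Place B at (5,6); scan 8 dirs for brackets.
Dir NW: opp run (4,5) capped by B -> flip
Dir N: opp run (4,6), next='.' -> no flip
Dir NE: first cell '.' (not opp) -> no flip
Dir W: opp run (5,5), next='.' -> no flip
Dir E: first cell '.' (not opp) -> no flip
Dir SW: first cell '.' (not opp) -> no flip
Dir S: first cell '.' (not opp) -> no flip
Dir SE: first cell '.' (not opp) -> no flip
All flips: (4,5)

Answer: ........
........
...B....
...BB...
..BBWBW.
...W.WB.
........
........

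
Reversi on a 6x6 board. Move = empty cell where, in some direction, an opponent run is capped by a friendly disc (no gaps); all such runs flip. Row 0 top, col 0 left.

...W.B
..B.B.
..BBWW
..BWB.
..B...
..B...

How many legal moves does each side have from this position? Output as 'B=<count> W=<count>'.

Answer: B=3 W=9

Derivation:
-- B to move --
(0,2): no bracket -> illegal
(0,4): no bracket -> illegal
(1,3): no bracket -> illegal
(1,5): flips 2 -> legal
(3,5): no bracket -> illegal
(4,3): flips 1 -> legal
(4,4): flips 1 -> legal
B mobility = 3
-- W to move --
(0,1): no bracket -> illegal
(0,2): no bracket -> illegal
(0,4): flips 1 -> legal
(1,1): flips 1 -> legal
(1,3): flips 1 -> legal
(1,5): no bracket -> illegal
(2,1): flips 3 -> legal
(3,1): flips 1 -> legal
(3,5): flips 1 -> legal
(4,1): no bracket -> illegal
(4,3): flips 1 -> legal
(4,4): flips 1 -> legal
(4,5): no bracket -> illegal
(5,1): flips 1 -> legal
(5,3): no bracket -> illegal
W mobility = 9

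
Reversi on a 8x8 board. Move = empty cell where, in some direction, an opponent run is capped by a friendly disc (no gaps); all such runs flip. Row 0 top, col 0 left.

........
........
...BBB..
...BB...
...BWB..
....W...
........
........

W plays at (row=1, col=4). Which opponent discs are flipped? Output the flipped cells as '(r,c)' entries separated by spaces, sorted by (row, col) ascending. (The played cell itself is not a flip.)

Dir NW: first cell '.' (not opp) -> no flip
Dir N: first cell '.' (not opp) -> no flip
Dir NE: first cell '.' (not opp) -> no flip
Dir W: first cell '.' (not opp) -> no flip
Dir E: first cell '.' (not opp) -> no flip
Dir SW: opp run (2,3), next='.' -> no flip
Dir S: opp run (2,4) (3,4) capped by W -> flip
Dir SE: opp run (2,5), next='.' -> no flip

Answer: (2,4) (3,4)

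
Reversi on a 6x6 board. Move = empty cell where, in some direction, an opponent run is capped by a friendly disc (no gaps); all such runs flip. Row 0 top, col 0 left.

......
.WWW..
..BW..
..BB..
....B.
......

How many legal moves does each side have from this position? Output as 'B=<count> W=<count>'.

Answer: B=6 W=6

Derivation:
-- B to move --
(0,0): flips 1 -> legal
(0,1): no bracket -> illegal
(0,2): flips 1 -> legal
(0,3): flips 2 -> legal
(0,4): flips 1 -> legal
(1,0): no bracket -> illegal
(1,4): flips 1 -> legal
(2,0): no bracket -> illegal
(2,1): no bracket -> illegal
(2,4): flips 1 -> legal
(3,4): no bracket -> illegal
B mobility = 6
-- W to move --
(2,1): flips 1 -> legal
(2,4): no bracket -> illegal
(3,1): flips 1 -> legal
(3,4): no bracket -> illegal
(3,5): no bracket -> illegal
(4,1): flips 1 -> legal
(4,2): flips 2 -> legal
(4,3): flips 1 -> legal
(4,5): no bracket -> illegal
(5,3): no bracket -> illegal
(5,4): no bracket -> illegal
(5,5): flips 3 -> legal
W mobility = 6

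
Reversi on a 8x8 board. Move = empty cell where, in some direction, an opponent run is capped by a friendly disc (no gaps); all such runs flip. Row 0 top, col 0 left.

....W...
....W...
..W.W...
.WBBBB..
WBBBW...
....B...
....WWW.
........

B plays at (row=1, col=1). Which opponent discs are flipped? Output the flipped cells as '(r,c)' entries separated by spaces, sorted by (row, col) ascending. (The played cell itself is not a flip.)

Dir NW: first cell '.' (not opp) -> no flip
Dir N: first cell '.' (not opp) -> no flip
Dir NE: first cell '.' (not opp) -> no flip
Dir W: first cell '.' (not opp) -> no flip
Dir E: first cell '.' (not opp) -> no flip
Dir SW: first cell '.' (not opp) -> no flip
Dir S: first cell '.' (not opp) -> no flip
Dir SE: opp run (2,2) capped by B -> flip

Answer: (2,2)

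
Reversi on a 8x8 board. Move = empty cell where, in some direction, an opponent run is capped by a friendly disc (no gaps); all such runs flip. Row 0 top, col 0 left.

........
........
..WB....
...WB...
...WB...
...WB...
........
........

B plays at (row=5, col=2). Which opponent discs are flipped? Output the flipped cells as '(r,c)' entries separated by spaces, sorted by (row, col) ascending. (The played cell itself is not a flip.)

Answer: (4,3) (5,3)

Derivation:
Dir NW: first cell '.' (not opp) -> no flip
Dir N: first cell '.' (not opp) -> no flip
Dir NE: opp run (4,3) capped by B -> flip
Dir W: first cell '.' (not opp) -> no flip
Dir E: opp run (5,3) capped by B -> flip
Dir SW: first cell '.' (not opp) -> no flip
Dir S: first cell '.' (not opp) -> no flip
Dir SE: first cell '.' (not opp) -> no flip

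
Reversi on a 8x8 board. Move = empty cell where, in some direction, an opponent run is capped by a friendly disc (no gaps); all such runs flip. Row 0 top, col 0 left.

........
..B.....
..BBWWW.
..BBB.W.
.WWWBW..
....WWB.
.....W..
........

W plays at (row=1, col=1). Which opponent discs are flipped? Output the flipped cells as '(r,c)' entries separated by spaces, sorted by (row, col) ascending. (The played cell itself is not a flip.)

Dir NW: first cell '.' (not opp) -> no flip
Dir N: first cell '.' (not opp) -> no flip
Dir NE: first cell '.' (not opp) -> no flip
Dir W: first cell '.' (not opp) -> no flip
Dir E: opp run (1,2), next='.' -> no flip
Dir SW: first cell '.' (not opp) -> no flip
Dir S: first cell '.' (not opp) -> no flip
Dir SE: opp run (2,2) (3,3) (4,4) capped by W -> flip

Answer: (2,2) (3,3) (4,4)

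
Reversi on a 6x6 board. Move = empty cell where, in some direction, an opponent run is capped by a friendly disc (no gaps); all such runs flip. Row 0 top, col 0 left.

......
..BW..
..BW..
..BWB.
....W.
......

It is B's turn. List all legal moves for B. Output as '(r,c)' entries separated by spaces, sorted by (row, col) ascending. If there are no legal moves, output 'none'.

Answer: (0,4) (1,4) (2,4) (5,4) (5,5)

Derivation:
(0,2): no bracket -> illegal
(0,3): no bracket -> illegal
(0,4): flips 1 -> legal
(1,4): flips 2 -> legal
(2,4): flips 1 -> legal
(3,5): no bracket -> illegal
(4,2): no bracket -> illegal
(4,3): no bracket -> illegal
(4,5): no bracket -> illegal
(5,3): no bracket -> illegal
(5,4): flips 1 -> legal
(5,5): flips 2 -> legal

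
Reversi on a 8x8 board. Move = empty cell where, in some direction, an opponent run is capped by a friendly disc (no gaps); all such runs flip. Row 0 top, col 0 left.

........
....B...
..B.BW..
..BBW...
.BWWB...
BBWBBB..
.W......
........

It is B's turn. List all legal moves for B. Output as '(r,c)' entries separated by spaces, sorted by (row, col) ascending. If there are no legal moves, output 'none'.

Answer: (2,6) (3,1) (3,5) (3,6) (6,2) (6,3) (7,1) (7,2)

Derivation:
(1,5): no bracket -> illegal
(1,6): no bracket -> illegal
(2,3): no bracket -> illegal
(2,6): flips 1 -> legal
(3,1): flips 1 -> legal
(3,5): flips 1 -> legal
(3,6): flips 1 -> legal
(4,5): no bracket -> illegal
(6,0): no bracket -> illegal
(6,2): flips 2 -> legal
(6,3): flips 1 -> legal
(7,0): no bracket -> illegal
(7,1): flips 1 -> legal
(7,2): flips 1 -> legal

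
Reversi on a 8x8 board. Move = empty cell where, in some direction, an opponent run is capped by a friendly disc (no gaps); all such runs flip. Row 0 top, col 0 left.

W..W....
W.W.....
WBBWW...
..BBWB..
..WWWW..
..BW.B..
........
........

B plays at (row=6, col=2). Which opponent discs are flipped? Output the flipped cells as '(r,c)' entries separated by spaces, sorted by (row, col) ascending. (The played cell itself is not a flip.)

Dir NW: first cell '.' (not opp) -> no flip
Dir N: first cell 'B' (not opp) -> no flip
Dir NE: opp run (5,3) (4,4) capped by B -> flip
Dir W: first cell '.' (not opp) -> no flip
Dir E: first cell '.' (not opp) -> no flip
Dir SW: first cell '.' (not opp) -> no flip
Dir S: first cell '.' (not opp) -> no flip
Dir SE: first cell '.' (not opp) -> no flip

Answer: (4,4) (5,3)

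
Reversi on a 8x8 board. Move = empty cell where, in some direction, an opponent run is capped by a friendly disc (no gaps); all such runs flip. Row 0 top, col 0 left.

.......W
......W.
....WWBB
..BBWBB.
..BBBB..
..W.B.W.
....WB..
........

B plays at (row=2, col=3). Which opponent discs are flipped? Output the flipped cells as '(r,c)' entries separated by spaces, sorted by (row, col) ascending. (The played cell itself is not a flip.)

Dir NW: first cell '.' (not opp) -> no flip
Dir N: first cell '.' (not opp) -> no flip
Dir NE: first cell '.' (not opp) -> no flip
Dir W: first cell '.' (not opp) -> no flip
Dir E: opp run (2,4) (2,5) capped by B -> flip
Dir SW: first cell 'B' (not opp) -> no flip
Dir S: first cell 'B' (not opp) -> no flip
Dir SE: opp run (3,4) capped by B -> flip

Answer: (2,4) (2,5) (3,4)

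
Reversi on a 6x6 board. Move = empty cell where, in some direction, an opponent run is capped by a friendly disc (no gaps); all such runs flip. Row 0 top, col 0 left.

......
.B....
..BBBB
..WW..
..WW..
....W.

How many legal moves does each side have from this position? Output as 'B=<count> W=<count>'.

Answer: B=5 W=5

Derivation:
-- B to move --
(2,1): no bracket -> illegal
(3,1): no bracket -> illegal
(3,4): no bracket -> illegal
(4,1): flips 1 -> legal
(4,4): flips 1 -> legal
(4,5): no bracket -> illegal
(5,1): flips 2 -> legal
(5,2): flips 2 -> legal
(5,3): flips 2 -> legal
(5,5): no bracket -> illegal
B mobility = 5
-- W to move --
(0,0): flips 2 -> legal
(0,1): no bracket -> illegal
(0,2): no bracket -> illegal
(1,0): no bracket -> illegal
(1,2): flips 1 -> legal
(1,3): flips 1 -> legal
(1,4): flips 1 -> legal
(1,5): flips 1 -> legal
(2,0): no bracket -> illegal
(2,1): no bracket -> illegal
(3,1): no bracket -> illegal
(3,4): no bracket -> illegal
(3,5): no bracket -> illegal
W mobility = 5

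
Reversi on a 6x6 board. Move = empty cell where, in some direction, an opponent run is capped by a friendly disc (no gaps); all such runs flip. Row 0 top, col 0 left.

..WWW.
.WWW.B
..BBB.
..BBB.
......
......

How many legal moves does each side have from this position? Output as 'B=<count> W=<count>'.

Answer: B=2 W=6

Derivation:
-- B to move --
(0,0): flips 1 -> legal
(0,1): flips 1 -> legal
(0,5): no bracket -> illegal
(1,0): no bracket -> illegal
(1,4): no bracket -> illegal
(2,0): no bracket -> illegal
(2,1): no bracket -> illegal
B mobility = 2
-- W to move --
(0,5): no bracket -> illegal
(1,4): no bracket -> illegal
(2,1): no bracket -> illegal
(2,5): no bracket -> illegal
(3,1): flips 1 -> legal
(3,5): flips 1 -> legal
(4,1): no bracket -> illegal
(4,2): flips 2 -> legal
(4,3): flips 2 -> legal
(4,4): flips 2 -> legal
(4,5): flips 2 -> legal
W mobility = 6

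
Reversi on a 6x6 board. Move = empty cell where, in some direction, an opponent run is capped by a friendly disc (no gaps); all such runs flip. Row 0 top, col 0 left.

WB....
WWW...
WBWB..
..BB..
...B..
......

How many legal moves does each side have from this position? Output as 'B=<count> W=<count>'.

Answer: B=2 W=8

Derivation:
-- B to move --
(0,2): flips 2 -> legal
(0,3): flips 1 -> legal
(1,3): no bracket -> illegal
(3,0): no bracket -> illegal
(3,1): no bracket -> illegal
B mobility = 2
-- W to move --
(0,2): flips 1 -> legal
(1,3): no bracket -> illegal
(1,4): no bracket -> illegal
(2,4): flips 1 -> legal
(3,0): flips 1 -> legal
(3,1): flips 1 -> legal
(3,4): flips 1 -> legal
(4,1): no bracket -> illegal
(4,2): flips 1 -> legal
(4,4): flips 1 -> legal
(5,2): no bracket -> illegal
(5,3): no bracket -> illegal
(5,4): flips 3 -> legal
W mobility = 8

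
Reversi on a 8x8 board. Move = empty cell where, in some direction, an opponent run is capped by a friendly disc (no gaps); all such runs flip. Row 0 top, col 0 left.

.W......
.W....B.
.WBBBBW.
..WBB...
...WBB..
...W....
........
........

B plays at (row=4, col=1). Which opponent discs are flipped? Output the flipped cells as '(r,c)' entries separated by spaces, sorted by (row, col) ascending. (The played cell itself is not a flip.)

Answer: (3,2)

Derivation:
Dir NW: first cell '.' (not opp) -> no flip
Dir N: first cell '.' (not opp) -> no flip
Dir NE: opp run (3,2) capped by B -> flip
Dir W: first cell '.' (not opp) -> no flip
Dir E: first cell '.' (not opp) -> no flip
Dir SW: first cell '.' (not opp) -> no flip
Dir S: first cell '.' (not opp) -> no flip
Dir SE: first cell '.' (not opp) -> no flip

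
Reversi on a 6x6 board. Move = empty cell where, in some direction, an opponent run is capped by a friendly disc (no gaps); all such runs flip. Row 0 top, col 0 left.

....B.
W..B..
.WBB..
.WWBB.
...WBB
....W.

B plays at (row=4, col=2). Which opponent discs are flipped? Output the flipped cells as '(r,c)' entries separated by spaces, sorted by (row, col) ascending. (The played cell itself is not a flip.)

Answer: (3,2) (4,3)

Derivation:
Dir NW: opp run (3,1), next='.' -> no flip
Dir N: opp run (3,2) capped by B -> flip
Dir NE: first cell 'B' (not opp) -> no flip
Dir W: first cell '.' (not opp) -> no flip
Dir E: opp run (4,3) capped by B -> flip
Dir SW: first cell '.' (not opp) -> no flip
Dir S: first cell '.' (not opp) -> no flip
Dir SE: first cell '.' (not opp) -> no flip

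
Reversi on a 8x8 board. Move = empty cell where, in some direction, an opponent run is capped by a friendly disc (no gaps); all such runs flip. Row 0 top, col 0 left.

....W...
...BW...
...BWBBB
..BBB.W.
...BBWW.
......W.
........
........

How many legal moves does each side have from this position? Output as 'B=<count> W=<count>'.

-- B to move --
(0,3): flips 1 -> legal
(0,5): flips 1 -> legal
(1,5): flips 2 -> legal
(3,5): flips 1 -> legal
(3,7): no bracket -> illegal
(4,7): flips 3 -> legal
(5,4): flips 2 -> legal
(5,5): no bracket -> illegal
(5,7): no bracket -> illegal
(6,5): no bracket -> illegal
(6,6): flips 3 -> legal
(6,7): flips 2 -> legal
B mobility = 8
-- W to move --
(0,2): flips 1 -> legal
(0,3): no bracket -> illegal
(1,2): flips 3 -> legal
(1,5): no bracket -> illegal
(1,6): flips 1 -> legal
(1,7): no bracket -> illegal
(2,1): no bracket -> illegal
(2,2): flips 2 -> legal
(3,1): no bracket -> illegal
(3,5): no bracket -> illegal
(3,7): no bracket -> illegal
(4,1): flips 2 -> legal
(4,2): flips 3 -> legal
(5,2): no bracket -> illegal
(5,3): no bracket -> illegal
(5,4): flips 2 -> legal
(5,5): no bracket -> illegal
W mobility = 7

Answer: B=8 W=7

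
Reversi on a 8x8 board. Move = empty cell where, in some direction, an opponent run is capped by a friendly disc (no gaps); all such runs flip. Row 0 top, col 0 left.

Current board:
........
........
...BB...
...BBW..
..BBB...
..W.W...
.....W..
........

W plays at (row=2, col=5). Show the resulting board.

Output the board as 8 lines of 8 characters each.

Place W at (2,5); scan 8 dirs for brackets.
Dir NW: first cell '.' (not opp) -> no flip
Dir N: first cell '.' (not opp) -> no flip
Dir NE: first cell '.' (not opp) -> no flip
Dir W: opp run (2,4) (2,3), next='.' -> no flip
Dir E: first cell '.' (not opp) -> no flip
Dir SW: opp run (3,4) (4,3) capped by W -> flip
Dir S: first cell 'W' (not opp) -> no flip
Dir SE: first cell '.' (not opp) -> no flip
All flips: (3,4) (4,3)

Answer: ........
........
...BBW..
...BWW..
..BWB...
..W.W...
.....W..
........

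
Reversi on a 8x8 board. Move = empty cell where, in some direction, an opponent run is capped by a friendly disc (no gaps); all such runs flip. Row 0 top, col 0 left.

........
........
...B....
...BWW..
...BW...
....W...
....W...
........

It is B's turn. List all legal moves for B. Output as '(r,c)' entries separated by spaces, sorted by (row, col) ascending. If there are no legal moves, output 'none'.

(2,4): no bracket -> illegal
(2,5): flips 1 -> legal
(2,6): no bracket -> illegal
(3,6): flips 2 -> legal
(4,5): flips 2 -> legal
(4,6): no bracket -> illegal
(5,3): no bracket -> illegal
(5,5): flips 1 -> legal
(6,3): no bracket -> illegal
(6,5): flips 1 -> legal
(7,3): no bracket -> illegal
(7,4): no bracket -> illegal
(7,5): no bracket -> illegal

Answer: (2,5) (3,6) (4,5) (5,5) (6,5)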